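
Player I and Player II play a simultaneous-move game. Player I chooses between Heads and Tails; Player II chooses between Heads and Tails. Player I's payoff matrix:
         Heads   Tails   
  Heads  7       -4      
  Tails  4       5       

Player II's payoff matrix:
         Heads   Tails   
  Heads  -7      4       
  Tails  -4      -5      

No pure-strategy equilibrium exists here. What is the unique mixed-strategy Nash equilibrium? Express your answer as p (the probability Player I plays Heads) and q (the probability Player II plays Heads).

p = 1/12, q = 3/4

Player I's mix must leave Player II indifferent between Heads and Tails.
  Player II's payoff from Heads: p·(-7) + (1−p)·(-4) = -3p - 4
  Player II's payoff from Tails: p·4 + (1−p)·(-5) = 9p - 5
  -3p - 4 = 9p - 5  ⇒  -12p = -1  ⇒  p = 1/12.
Player I's indifference between Heads and Tails determines Player II's mixing probability q:
  Player I's payoff from Heads: q·7 + (1−q)·(-4) = 11q - 4
  Player I's payoff from Tails: q·4 + (1−q)·5 = -q + 5
  11q - 4 = -q + 5  ⇒  12q = 9  ⇒  q = 3/4.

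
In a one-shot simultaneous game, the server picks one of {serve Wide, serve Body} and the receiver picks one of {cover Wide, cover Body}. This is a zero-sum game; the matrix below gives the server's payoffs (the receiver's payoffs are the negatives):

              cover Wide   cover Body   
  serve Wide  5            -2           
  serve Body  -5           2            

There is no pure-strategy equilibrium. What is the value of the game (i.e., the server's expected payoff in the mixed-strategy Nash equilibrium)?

The server's indifference between serve Wide and serve Body determines the receiver's mixing probability q:
  the server's expected payoff from serve Wide: q·5 + (1−q)·(-2) = 7q - 2
  the server's expected payoff from serve Body: q·(-5) + (1−q)·2 = -7q + 2
  7q - 2 = -7q + 2  ⇒  14q = 4  ⇒  q = 2/7.
The value is the server's expected payoff against this mix (using serve Wide): (2/7)·5 + (5/7)·(-2) = 0.

v = 0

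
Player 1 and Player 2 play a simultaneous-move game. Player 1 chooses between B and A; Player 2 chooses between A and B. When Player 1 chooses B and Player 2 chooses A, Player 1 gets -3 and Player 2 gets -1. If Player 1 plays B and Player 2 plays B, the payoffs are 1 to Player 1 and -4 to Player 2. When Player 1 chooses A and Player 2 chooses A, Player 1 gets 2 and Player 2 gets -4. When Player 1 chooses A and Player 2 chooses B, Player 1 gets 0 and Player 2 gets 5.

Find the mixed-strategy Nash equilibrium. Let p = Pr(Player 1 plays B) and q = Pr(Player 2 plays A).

p = 3/4, q = 1/6

For Player 2 to be willing to mix, Player 2 must be indifferent between A and B, which pins down Player 1's mix.
  Player 2's expected payoff from A: p·(-1) + (1−p)·(-4) = 3p - 4
  Player 2's expected payoff from B: p·(-4) + (1−p)·5 = -9p + 5
  3p - 4 = -9p + 5  ⇒  12p = 9  ⇒  p = 3/4.
In a mixed equilibrium Player 1 is indifferent between B and A; this condition fixes q.
  Player 1's expected payoff from B: q·(-3) + (1−q)·1 = -4q + 1
  Player 1's expected payoff from A: q·2 + (1−q)·0 = 2q
  -4q + 1 = 2q  ⇒  -6q = -1  ⇒  q = 1/6.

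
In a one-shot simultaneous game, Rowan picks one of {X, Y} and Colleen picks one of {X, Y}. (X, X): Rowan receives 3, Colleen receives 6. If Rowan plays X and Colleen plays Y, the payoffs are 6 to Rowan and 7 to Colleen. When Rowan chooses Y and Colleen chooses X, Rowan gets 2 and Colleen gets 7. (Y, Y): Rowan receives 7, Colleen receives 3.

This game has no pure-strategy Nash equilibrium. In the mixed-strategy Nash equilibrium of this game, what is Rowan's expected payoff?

Colleen's mix must leave Rowan indifferent between X and Y.
  Rowan's payoff to X: q·3 + (1−q)·6 = -3q + 6
  Rowan's payoff to Y: q·2 + (1−q)·7 = -5q + 7
  -3q + 6 = -5q + 7  ⇒  2q = 1  ⇒  q = 1/2.
At equilibrium Rowan is indifferent across rows, so Rowan's payoff equals the payoff from X: (1/2)·3 + (1/2)·6 = 9/2.

9/2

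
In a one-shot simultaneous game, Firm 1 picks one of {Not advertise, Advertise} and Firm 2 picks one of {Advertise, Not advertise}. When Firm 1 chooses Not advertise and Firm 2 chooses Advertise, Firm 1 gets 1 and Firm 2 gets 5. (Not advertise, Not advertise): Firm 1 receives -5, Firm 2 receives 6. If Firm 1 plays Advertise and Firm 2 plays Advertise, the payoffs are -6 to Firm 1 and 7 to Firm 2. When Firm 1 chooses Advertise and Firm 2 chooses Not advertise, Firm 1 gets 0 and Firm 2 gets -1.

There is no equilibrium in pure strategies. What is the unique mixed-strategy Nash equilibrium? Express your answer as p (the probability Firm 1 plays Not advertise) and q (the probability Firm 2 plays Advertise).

p = 8/9, q = 5/12

Set Firm 2's expected payoff from Advertise equal to that from Not advertise:
  Firm 2's payoff to Advertise: p·5 + (1−p)·7 = -2p + 7
  Firm 2's payoff to Not advertise: p·6 + (1−p)·(-1) = 7p - 1
  -2p + 7 = 7p - 1  ⇒  -9p = -8  ⇒  p = 8/9.
For Firm 1 to be willing to mix, Firm 1 must be indifferent between Not advertise and Advertise, which pins down Firm 2's mix.
  Firm 1's expected payoff from Not advertise: q·1 + (1−q)·(-5) = 6q - 5
  Firm 1's expected payoff from Advertise: q·(-6) + (1−q)·0 = -6q
  6q - 5 = -6q  ⇒  12q = 5  ⇒  q = 5/12.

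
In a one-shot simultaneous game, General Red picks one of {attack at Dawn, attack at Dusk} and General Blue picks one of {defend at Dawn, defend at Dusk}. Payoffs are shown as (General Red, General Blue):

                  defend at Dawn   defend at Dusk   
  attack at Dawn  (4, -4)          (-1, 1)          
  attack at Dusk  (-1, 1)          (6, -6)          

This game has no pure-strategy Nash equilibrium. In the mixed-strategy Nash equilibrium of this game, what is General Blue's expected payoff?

-23/12

In a mixed equilibrium General Blue is indifferent between defend at Dawn and defend at Dusk; this condition fixes p.
  General Blue's payoff to defend at Dawn: p·(-4) + (1−p)·1 = -5p + 1
  General Blue's payoff to defend at Dusk: p·1 + (1−p)·(-6) = 7p - 6
  -5p + 1 = 7p - 6  ⇒  -12p = -7  ⇒  p = 7/12.
At equilibrium General Blue is indifferent across columns, so General Blue's payoff equals the payoff from defend at Dawn: (7/12)·(-4) + (5/12)·1 = -23/12.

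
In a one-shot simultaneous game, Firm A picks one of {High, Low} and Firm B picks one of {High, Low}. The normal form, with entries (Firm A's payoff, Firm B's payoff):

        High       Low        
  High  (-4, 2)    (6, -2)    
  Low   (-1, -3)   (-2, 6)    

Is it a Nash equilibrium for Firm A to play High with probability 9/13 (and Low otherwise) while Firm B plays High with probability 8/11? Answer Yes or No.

Yes

Check Firm B's indifference given Firm A's mix p = 9/13:
  payoff from High = 6/13; payoff from Low = 6/13 — equal.
Check Firm A's indifference given Firm B's mix q = 8/11:
  payoff from High = -14/11; payoff from Low = -14/11 — equal.
Both players are indifferent, so neither can profitably deviate.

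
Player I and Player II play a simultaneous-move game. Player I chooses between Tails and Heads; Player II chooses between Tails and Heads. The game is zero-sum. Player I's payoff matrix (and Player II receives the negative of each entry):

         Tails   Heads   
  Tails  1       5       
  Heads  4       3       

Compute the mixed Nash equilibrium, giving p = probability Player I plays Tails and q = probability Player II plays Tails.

p = 1/5, q = 2/5

In a mixed equilibrium Player II is indifferent between Tails and Heads; this condition fixes p.
  Player II's payoff from Tails: p·(-1) + (1−p)·(-4) = 3p - 4
  Player II's payoff from Heads: p·(-5) + (1−p)·(-3) = -2p - 3
  3p - 4 = -2p - 3  ⇒  5p = 1  ⇒  p = 1/5.
Set Player I's expected payoff from Tails equal to that from Heads:
  Player I's expected payoff from Tails: q·1 + (1−q)·5 = -4q + 5
  Player I's expected payoff from Heads: q·4 + (1−q)·3 = q + 3
  -4q + 5 = q + 3  ⇒  -5q = -2  ⇒  q = 2/5.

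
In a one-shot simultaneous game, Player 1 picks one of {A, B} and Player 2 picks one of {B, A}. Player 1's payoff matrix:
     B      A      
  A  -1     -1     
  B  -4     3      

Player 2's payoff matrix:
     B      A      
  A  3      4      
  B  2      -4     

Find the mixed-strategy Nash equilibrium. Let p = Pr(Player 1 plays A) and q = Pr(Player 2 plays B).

p = 6/7, q = 4/7

In a mixed equilibrium Player 2 is indifferent between B and A; this condition fixes p.
  Player 2's payoff from B: p·3 + (1−p)·2 = p + 2
  Player 2's payoff from A: p·4 + (1−p)·(-4) = 8p - 4
  p + 2 = 8p - 4  ⇒  -7p = -6  ⇒  p = 6/7.
Player 2's mix must leave Player 1 indifferent between A and B.
  Player 1's payoff from A: q·(-1) + (1−q)·(-1) = -1
  Player 1's payoff from B: q·(-4) + (1−q)·3 = -7q + 3
  -1 = -7q + 3  ⇒  7q = 4  ⇒  q = 4/7.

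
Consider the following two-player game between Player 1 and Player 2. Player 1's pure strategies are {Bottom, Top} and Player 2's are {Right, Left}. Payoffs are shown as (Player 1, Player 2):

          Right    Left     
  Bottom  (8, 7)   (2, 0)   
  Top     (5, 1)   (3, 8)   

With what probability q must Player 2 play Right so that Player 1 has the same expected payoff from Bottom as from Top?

For Player 1 to be willing to mix, Player 1 must be indifferent between Bottom and Top, which pins down Player 2's mix.
  Player 1's payoff to Bottom: q·8 + (1−q)·2 = 6q + 2
  Player 1's payoff to Top: q·5 + (1−q)·3 = 2q + 3
  6q + 2 = 2q + 3  ⇒  4q = 1  ⇒  q = 1/4.

q = 1/4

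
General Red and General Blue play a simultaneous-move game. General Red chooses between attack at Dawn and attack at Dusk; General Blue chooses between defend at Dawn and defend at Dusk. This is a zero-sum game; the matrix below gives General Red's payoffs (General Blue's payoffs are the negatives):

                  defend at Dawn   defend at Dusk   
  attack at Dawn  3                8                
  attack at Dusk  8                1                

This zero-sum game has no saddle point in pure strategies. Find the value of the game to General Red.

Set General Red's expected payoff from attack at Dawn equal to that from attack at Dusk:
  General Red's payoff to attack at Dawn: q·3 + (1−q)·8 = -5q + 8
  General Red's payoff to attack at Dusk: q·8 + (1−q)·1 = 7q + 1
  -5q + 8 = 7q + 1  ⇒  -12q = -7  ⇒  q = 7/12.
The value is General Red's expected payoff against this mix (using attack at Dawn): (7/12)·3 + (5/12)·8 = 61/12.

v = 61/12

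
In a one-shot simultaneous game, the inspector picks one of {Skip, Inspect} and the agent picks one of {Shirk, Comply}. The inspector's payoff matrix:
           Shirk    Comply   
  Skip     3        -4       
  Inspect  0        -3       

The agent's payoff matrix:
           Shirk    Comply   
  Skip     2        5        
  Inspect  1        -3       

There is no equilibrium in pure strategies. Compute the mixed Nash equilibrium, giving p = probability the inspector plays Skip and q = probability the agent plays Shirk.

The agent's indifference between Shirk and Comply determines the inspector's mixing probability p:
  the agent's payoff from Shirk: p·2 + (1−p)·1 = p + 1
  the agent's payoff from Comply: p·5 + (1−p)·(-3) = 8p - 3
  p + 1 = 8p - 3  ⇒  -7p = -4  ⇒  p = 4/7.
The agent's mix must leave the inspector indifferent between Skip and Inspect.
  the inspector's expected payoff from Skip: q·3 + (1−q)·(-4) = 7q - 4
  the inspector's expected payoff from Inspect: q·0 + (1−q)·(-3) = 3q - 3
  7q - 4 = 3q - 3  ⇒  4q = 1  ⇒  q = 1/4.

p = 4/7, q = 1/4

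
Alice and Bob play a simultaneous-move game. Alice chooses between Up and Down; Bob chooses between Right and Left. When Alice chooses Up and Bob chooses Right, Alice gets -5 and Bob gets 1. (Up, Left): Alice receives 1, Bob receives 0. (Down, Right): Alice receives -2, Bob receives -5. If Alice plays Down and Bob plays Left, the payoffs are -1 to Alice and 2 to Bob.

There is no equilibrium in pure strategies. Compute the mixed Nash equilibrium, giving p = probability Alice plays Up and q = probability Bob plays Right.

p = 7/8, q = 2/5

Set Bob's expected payoff from Right equal to that from Left:
  Bob's payoff from Right: p·1 + (1−p)·(-5) = 6p - 5
  Bob's payoff from Left: p·0 + (1−p)·2 = -2p + 2
  6p - 5 = -2p + 2  ⇒  8p = 7  ⇒  p = 7/8.
Bob's mix must leave Alice indifferent between Up and Down.
  Alice's payoff from Up: q·(-5) + (1−q)·1 = -6q + 1
  Alice's payoff from Down: q·(-2) + (1−q)·(-1) = -q - 1
  -6q + 1 = -q - 1  ⇒  -5q = -2  ⇒  q = 2/5.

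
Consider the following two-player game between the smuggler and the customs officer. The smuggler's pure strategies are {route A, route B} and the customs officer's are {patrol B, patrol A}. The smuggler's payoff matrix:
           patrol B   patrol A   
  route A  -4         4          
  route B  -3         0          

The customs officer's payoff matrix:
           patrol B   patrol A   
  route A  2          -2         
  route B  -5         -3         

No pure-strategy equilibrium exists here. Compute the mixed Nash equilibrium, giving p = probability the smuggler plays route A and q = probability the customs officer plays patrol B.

p = 1/3, q = 4/5

Set the customs officer's expected payoff from patrol B equal to that from patrol A:
  the customs officer's payoff from patrol B: p·2 + (1−p)·(-5) = 7p - 5
  the customs officer's payoff from patrol A: p·(-2) + (1−p)·(-3) = p - 3
  7p - 5 = p - 3  ⇒  6p = 2  ⇒  p = 1/3.
Set the smuggler's expected payoff from route A equal to that from route B:
  the smuggler's expected payoff from route A: q·(-4) + (1−q)·4 = -8q + 4
  the smuggler's expected payoff from route B: q·(-3) + (1−q)·0 = -3q
  -8q + 4 = -3q  ⇒  -5q = -4  ⇒  q = 4/5.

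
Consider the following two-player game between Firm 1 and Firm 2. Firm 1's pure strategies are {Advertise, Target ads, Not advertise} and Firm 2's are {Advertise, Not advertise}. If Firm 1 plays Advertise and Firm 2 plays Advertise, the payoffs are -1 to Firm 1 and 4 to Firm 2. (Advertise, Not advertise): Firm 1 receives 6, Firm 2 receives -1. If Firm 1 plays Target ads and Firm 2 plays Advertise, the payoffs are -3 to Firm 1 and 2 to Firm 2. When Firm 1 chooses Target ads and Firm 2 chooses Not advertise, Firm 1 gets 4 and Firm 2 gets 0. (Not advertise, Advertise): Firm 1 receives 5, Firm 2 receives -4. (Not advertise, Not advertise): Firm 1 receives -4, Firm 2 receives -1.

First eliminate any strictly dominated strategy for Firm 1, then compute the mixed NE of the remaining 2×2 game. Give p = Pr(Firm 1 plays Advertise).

Firm 1's strategy Target ads is strictly dominated by Advertise: -1 > -3 and 6 > 4. Eliminate Target ads.
Firm 1's mix must leave Firm 2 indifferent between Advertise and Not advertise.
  Firm 2's payoff from Advertise: p·4 + (1−p)·(-4) = 8p - 4
  Firm 2's payoff from Not advertise: p·(-1) + (1−p)·(-1) = -1
  8p - 4 = -1  ⇒  8p = 3  ⇒  p = 3/8.

p = 3/8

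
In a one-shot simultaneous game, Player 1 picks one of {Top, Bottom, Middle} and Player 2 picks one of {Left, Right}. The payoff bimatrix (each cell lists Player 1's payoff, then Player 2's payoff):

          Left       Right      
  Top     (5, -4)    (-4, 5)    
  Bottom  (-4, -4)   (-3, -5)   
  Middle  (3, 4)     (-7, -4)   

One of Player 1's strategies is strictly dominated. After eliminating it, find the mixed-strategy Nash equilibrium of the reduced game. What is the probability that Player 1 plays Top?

p = 1/10

Player 1's strategy Middle is strictly dominated by Top: 5 > 3 and -4 > -7. Eliminate Middle.
Player 1's mix must leave Player 2 indifferent between Left and Right.
  Player 2's payoff to Left: p·(-4) + (1−p)·(-4) = -4
  Player 2's payoff to Right: p·5 + (1−p)·(-5) = 10p - 5
  -4 = 10p - 5  ⇒  -10p = -1  ⇒  p = 1/10.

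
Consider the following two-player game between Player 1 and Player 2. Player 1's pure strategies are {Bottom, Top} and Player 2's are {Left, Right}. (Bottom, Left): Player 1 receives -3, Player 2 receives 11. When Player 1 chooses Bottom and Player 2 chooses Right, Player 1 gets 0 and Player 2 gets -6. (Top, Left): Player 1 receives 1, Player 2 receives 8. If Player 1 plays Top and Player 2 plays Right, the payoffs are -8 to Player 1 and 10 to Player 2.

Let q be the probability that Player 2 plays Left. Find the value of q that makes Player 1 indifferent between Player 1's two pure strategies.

For Player 1 to be willing to mix, Player 1 must be indifferent between Bottom and Top, which pins down Player 2's mix.
  Player 1's payoff to Bottom: q·(-3) + (1−q)·0 = -3q
  Player 1's payoff to Top: q·1 + (1−q)·(-8) = 9q - 8
  -3q = 9q - 8  ⇒  -12q = -8  ⇒  q = 2/3.

q = 2/3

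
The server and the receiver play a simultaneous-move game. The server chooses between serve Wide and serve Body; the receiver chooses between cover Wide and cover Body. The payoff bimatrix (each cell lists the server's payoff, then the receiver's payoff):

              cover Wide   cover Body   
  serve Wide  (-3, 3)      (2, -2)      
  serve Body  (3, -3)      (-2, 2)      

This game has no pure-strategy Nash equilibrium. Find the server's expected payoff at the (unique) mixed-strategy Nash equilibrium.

The receiver's mix must leave the server indifferent between serve Wide and serve Body.
  the server's expected payoff from serve Wide: q·(-3) + (1−q)·2 = -5q + 2
  the server's expected payoff from serve Body: q·3 + (1−q)·(-2) = 5q - 2
  -5q + 2 = 5q - 2  ⇒  -10q = -4  ⇒  q = 2/5.
At equilibrium the server is indifferent across rows, so the server's payoff equals the payoff from serve Wide: (2/5)·(-3) + (3/5)·2 = 0.

0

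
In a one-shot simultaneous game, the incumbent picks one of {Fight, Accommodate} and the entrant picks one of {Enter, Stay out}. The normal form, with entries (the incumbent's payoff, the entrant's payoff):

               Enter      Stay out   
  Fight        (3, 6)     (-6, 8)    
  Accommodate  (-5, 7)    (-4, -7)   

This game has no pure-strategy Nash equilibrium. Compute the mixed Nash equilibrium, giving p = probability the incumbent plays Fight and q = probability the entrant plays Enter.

The incumbent's mix must leave the entrant indifferent between Enter and Stay out.
  the entrant's payoff from Enter: p·6 + (1−p)·7 = -p + 7
  the entrant's payoff from Stay out: p·8 + (1−p)·(-7) = 15p - 7
  -p + 7 = 15p - 7  ⇒  -16p = -14  ⇒  p = 7/8.
For the incumbent to be willing to mix, the incumbent must be indifferent between Fight and Accommodate, which pins down the entrant's mix.
  the incumbent's payoff from Fight: q·3 + (1−q)·(-6) = 9q - 6
  the incumbent's payoff from Accommodate: q·(-5) + (1−q)·(-4) = -q - 4
  9q - 6 = -q - 4  ⇒  10q = 2  ⇒  q = 1/5.

p = 7/8, q = 1/5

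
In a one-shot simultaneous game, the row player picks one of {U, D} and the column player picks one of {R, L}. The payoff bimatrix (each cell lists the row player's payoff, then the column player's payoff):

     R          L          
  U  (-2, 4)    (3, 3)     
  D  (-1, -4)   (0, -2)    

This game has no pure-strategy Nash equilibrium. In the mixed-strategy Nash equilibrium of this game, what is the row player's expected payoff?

-3/4

In a mixed equilibrium the row player is indifferent between U and D; this condition fixes q.
  the row player's payoff to U: q·(-2) + (1−q)·3 = -5q + 3
  the row player's payoff to D: q·(-1) + (1−q)·0 = -q
  -5q + 3 = -q  ⇒  -4q = -3  ⇒  q = 3/4.
At equilibrium the row player is indifferent across rows, so the row player's payoff equals the payoff from U: (3/4)·(-2) + (1/4)·3 = -3/4.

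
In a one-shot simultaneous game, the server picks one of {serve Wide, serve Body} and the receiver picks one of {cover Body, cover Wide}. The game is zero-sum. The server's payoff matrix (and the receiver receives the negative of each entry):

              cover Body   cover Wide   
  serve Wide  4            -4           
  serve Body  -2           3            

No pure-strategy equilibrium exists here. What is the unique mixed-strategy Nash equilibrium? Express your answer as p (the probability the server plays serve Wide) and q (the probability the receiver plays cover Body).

p = 5/13, q = 7/13

Set the receiver's expected payoff from cover Body equal to that from cover Wide:
  the receiver's payoff from cover Body: p·(-4) + (1−p)·2 = -6p + 2
  the receiver's payoff from cover Wide: p·4 + (1−p)·(-3) = 7p - 3
  -6p + 2 = 7p - 3  ⇒  -13p = -5  ⇒  p = 5/13.
For the server to be willing to mix, the server must be indifferent between serve Wide and serve Body, which pins down the receiver's mix.
  the server's expected payoff from serve Wide: q·4 + (1−q)·(-4) = 8q - 4
  the server's expected payoff from serve Body: q·(-2) + (1−q)·3 = -5q + 3
  8q - 4 = -5q + 3  ⇒  13q = 7  ⇒  q = 7/13.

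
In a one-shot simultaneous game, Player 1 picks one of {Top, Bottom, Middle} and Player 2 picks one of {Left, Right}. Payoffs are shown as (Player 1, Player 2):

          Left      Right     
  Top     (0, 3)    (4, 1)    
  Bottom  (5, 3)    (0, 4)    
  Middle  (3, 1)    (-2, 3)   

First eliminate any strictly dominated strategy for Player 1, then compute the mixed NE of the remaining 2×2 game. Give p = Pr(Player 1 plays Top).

Player 1's strategy Middle is strictly dominated by Bottom: 5 > 3 and 0 > -2. Eliminate Middle.
In a mixed equilibrium Player 2 is indifferent between Left and Right; this condition fixes p.
  Player 2's payoff to Left: p·3 + (1−p)·3 = 3
  Player 2's payoff to Right: p·1 + (1−p)·4 = -3p + 4
  3 = -3p + 4  ⇒  3p = 1  ⇒  p = 1/3.

p = 1/3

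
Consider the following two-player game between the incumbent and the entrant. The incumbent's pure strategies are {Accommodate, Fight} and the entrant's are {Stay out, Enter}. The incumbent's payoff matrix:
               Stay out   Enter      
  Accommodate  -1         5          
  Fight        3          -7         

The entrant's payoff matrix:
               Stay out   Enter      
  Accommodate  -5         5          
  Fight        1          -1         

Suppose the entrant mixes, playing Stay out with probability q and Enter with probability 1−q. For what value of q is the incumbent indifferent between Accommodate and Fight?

In a mixed equilibrium the incumbent is indifferent between Accommodate and Fight; this condition fixes q.
  the incumbent's payoff from Accommodate: q·(-1) + (1−q)·5 = -6q + 5
  the incumbent's payoff from Fight: q·3 + (1−q)·(-7) = 10q - 7
  -6q + 5 = 10q - 7  ⇒  -16q = -12  ⇒  q = 3/4.

q = 3/4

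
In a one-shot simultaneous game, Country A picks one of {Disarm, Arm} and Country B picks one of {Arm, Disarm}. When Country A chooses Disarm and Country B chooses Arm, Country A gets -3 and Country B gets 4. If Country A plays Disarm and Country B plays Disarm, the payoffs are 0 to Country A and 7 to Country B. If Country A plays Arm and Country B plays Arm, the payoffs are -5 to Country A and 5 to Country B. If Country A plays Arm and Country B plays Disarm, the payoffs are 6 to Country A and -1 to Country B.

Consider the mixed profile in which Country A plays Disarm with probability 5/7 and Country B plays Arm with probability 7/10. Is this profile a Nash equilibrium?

No

Given Country A's mix p = 5/7, Country B's payoff from Arm is 30/7 but from Disarm is 33/7. Country B strictly prefers Disarm, so Country B would not mix.
So the proposed profile is not a Nash equilibrium.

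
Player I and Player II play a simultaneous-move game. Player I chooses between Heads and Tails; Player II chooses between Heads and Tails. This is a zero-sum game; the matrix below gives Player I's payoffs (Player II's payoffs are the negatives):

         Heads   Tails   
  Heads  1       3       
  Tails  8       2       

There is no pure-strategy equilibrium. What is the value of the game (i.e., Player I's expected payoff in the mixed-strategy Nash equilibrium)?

Set Player I's expected payoff from Heads equal to that from Tails:
  Player I's payoff to Heads: q·1 + (1−q)·3 = -2q + 3
  Player I's payoff to Tails: q·8 + (1−q)·2 = 6q + 2
  -2q + 3 = 6q + 2  ⇒  -8q = -1  ⇒  q = 1/8.
The value is Player I's expected payoff against this mix (using Heads): (1/8)·1 + (7/8)·3 = 11/4.

v = 11/4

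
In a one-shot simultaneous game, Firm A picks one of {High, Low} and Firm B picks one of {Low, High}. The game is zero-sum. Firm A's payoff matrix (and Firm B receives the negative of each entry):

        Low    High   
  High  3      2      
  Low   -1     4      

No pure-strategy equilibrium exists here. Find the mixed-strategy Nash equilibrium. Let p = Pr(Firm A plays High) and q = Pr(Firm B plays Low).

p = 5/6, q = 1/3

Set Firm B's expected payoff from Low equal to that from High:
  Firm B's expected payoff from Low: p·(-3) + (1−p)·1 = -4p + 1
  Firm B's expected payoff from High: p·(-2) + (1−p)·(-4) = 2p - 4
  -4p + 1 = 2p - 4  ⇒  -6p = -5  ⇒  p = 5/6.
Set Firm A's expected payoff from High equal to that from Low:
  Firm A's payoff to High: q·3 + (1−q)·2 = q + 2
  Firm A's payoff to Low: q·(-1) + (1−q)·4 = -5q + 4
  q + 2 = -5q + 4  ⇒  6q = 2  ⇒  q = 1/3.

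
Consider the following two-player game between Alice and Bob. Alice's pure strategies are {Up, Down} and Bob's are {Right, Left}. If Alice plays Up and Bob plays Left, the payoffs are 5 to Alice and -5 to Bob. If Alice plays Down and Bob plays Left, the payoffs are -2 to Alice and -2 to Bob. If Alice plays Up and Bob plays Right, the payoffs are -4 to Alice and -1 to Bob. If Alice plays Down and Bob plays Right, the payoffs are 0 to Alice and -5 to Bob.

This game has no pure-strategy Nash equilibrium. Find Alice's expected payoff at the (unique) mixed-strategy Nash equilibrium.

-8/11

In a mixed equilibrium Alice is indifferent between Up and Down; this condition fixes q.
  Alice's expected payoff from Up: q·(-4) + (1−q)·5 = -9q + 5
  Alice's expected payoff from Down: q·0 + (1−q)·(-2) = 2q - 2
  -9q + 5 = 2q - 2  ⇒  -11q = -7  ⇒  q = 7/11.
At equilibrium Alice is indifferent across rows, so Alice's payoff equals the payoff from Up: (7/11)·(-4) + (4/11)·5 = -8/11.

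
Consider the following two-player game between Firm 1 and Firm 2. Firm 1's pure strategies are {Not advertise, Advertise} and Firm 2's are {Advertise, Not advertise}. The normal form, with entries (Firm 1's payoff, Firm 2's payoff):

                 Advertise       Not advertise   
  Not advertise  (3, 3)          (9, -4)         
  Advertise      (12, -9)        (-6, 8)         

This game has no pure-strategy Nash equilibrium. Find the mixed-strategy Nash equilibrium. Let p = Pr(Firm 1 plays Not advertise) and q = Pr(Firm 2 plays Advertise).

In a mixed equilibrium Firm 2 is indifferent between Advertise and Not advertise; this condition fixes p.
  Firm 2's payoff from Advertise: p·3 + (1−p)·(-9) = 12p - 9
  Firm 2's payoff from Not advertise: p·(-4) + (1−p)·8 = -12p + 8
  12p - 9 = -12p + 8  ⇒  24p = 17  ⇒  p = 17/24.
Firm 1's indifference between Not advertise and Advertise determines Firm 2's mixing probability q:
  Firm 1's payoff from Not advertise: q·3 + (1−q)·9 = -6q + 9
  Firm 1's payoff from Advertise: q·12 + (1−q)·(-6) = 18q - 6
  -6q + 9 = 18q - 6  ⇒  -24q = -15  ⇒  q = 5/8.

p = 17/24, q = 5/8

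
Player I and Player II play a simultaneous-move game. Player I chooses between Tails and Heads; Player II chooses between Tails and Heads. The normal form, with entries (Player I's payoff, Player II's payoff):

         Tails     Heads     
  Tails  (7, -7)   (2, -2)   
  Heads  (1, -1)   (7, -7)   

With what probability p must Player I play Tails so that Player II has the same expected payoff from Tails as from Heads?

p = 6/11

Set Player II's expected payoff from Tails equal to that from Heads:
  Player II's expected payoff from Tails: p·(-7) + (1−p)·(-1) = -6p - 1
  Player II's expected payoff from Heads: p·(-2) + (1−p)·(-7) = 5p - 7
  -6p - 1 = 5p - 7  ⇒  -11p = -6  ⇒  p = 6/11.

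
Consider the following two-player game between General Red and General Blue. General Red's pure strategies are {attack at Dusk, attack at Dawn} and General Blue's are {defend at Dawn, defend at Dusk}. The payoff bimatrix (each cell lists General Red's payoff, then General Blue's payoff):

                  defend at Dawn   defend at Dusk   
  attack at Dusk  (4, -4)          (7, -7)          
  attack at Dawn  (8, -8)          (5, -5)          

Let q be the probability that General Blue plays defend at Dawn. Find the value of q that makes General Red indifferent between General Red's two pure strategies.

In a mixed equilibrium General Red is indifferent between attack at Dusk and attack at Dawn; this condition fixes q.
  General Red's payoff to attack at Dusk: q·4 + (1−q)·7 = -3q + 7
  General Red's payoff to attack at Dawn: q·8 + (1−q)·5 = 3q + 5
  -3q + 7 = 3q + 5  ⇒  -6q = -2  ⇒  q = 1/3.

q = 1/3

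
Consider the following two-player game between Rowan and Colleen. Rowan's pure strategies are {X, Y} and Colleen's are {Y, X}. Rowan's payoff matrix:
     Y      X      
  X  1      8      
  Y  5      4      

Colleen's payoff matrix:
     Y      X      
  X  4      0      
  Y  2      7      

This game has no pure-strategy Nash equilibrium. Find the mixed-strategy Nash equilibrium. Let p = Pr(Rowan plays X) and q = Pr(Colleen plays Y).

Set Colleen's expected payoff from Y equal to that from X:
  Colleen's expected payoff from Y: p·4 + (1−p)·2 = 2p + 2
  Colleen's expected payoff from X: p·0 + (1−p)·7 = -7p + 7
  2p + 2 = -7p + 7  ⇒  9p = 5  ⇒  p = 5/9.
In a mixed equilibrium Rowan is indifferent between X and Y; this condition fixes q.
  Rowan's expected payoff from X: q·1 + (1−q)·8 = -7q + 8
  Rowan's expected payoff from Y: q·5 + (1−q)·4 = q + 4
  -7q + 8 = q + 4  ⇒  -8q = -4  ⇒  q = 1/2.

p = 5/9, q = 1/2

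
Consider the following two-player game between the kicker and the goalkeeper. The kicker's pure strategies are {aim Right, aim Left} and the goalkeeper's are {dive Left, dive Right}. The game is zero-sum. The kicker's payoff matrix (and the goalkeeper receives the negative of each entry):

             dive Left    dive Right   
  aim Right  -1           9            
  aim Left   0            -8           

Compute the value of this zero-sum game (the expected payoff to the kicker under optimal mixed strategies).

v = -4/9

For the kicker to be willing to mix, the kicker must be indifferent between aim Right and aim Left, which pins down the goalkeeper's mix.
  the kicker's payoff from aim Right: q·(-1) + (1−q)·9 = -10q + 9
  the kicker's payoff from aim Left: q·0 + (1−q)·(-8) = 8q - 8
  -10q + 9 = 8q - 8  ⇒  -18q = -17  ⇒  q = 17/18.
The value is the kicker's expected payoff against this mix (using aim Right): (17/18)·(-1) + (1/18)·9 = -4/9.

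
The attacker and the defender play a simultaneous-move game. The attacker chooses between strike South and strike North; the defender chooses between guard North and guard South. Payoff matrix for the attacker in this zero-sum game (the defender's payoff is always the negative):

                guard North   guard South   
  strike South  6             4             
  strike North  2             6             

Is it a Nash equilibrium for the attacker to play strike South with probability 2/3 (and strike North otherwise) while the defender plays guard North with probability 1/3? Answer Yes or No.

Yes

Check the defender's indifference given the attacker's mix p = 2/3:
  payoff from guard North = -14/3; payoff from guard South = -14/3 — equal.
Check the attacker's indifference given the defender's mix q = 1/3:
  payoff from strike South = 14/3; payoff from strike North = 14/3 — equal.
Both players are indifferent, so neither can profitably deviate.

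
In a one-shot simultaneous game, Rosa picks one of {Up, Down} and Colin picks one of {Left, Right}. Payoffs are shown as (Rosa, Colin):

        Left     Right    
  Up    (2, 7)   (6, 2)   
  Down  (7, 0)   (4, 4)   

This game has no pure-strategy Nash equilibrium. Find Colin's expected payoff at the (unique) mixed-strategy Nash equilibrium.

28/9

In a mixed equilibrium Colin is indifferent between Left and Right; this condition fixes p.
  Colin's payoff from Left: p·7 + (1−p)·0 = 7p
  Colin's payoff from Right: p·2 + (1−p)·4 = -2p + 4
  7p = -2p + 4  ⇒  9p = 4  ⇒  p = 4/9.
At equilibrium Colin is indifferent across columns, so Colin's payoff equals the payoff from Left: (4/9)·7 + (5/9)·0 = 28/9.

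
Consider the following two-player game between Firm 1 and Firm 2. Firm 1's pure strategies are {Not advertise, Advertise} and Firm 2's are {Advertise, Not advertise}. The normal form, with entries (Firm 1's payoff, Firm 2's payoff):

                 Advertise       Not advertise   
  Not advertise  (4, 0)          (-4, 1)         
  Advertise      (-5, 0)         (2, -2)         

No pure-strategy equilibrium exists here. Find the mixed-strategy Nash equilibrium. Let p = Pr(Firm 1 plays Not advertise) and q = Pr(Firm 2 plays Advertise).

p = 2/3, q = 2/5

For Firm 2 to be willing to mix, Firm 2 must be indifferent between Advertise and Not advertise, which pins down Firm 1's mix.
  Firm 2's expected payoff from Advertise: p·0 + (1−p)·0 = 0
  Firm 2's expected payoff from Not advertise: p·1 + (1−p)·(-2) = 3p - 2
  0 = 3p - 2  ⇒  -3p = -2  ⇒  p = 2/3.
Set Firm 1's expected payoff from Not advertise equal to that from Advertise:
  Firm 1's payoff from Not advertise: q·4 + (1−q)·(-4) = 8q - 4
  Firm 1's payoff from Advertise: q·(-5) + (1−q)·2 = -7q + 2
  8q - 4 = -7q + 2  ⇒  15q = 6  ⇒  q = 2/5.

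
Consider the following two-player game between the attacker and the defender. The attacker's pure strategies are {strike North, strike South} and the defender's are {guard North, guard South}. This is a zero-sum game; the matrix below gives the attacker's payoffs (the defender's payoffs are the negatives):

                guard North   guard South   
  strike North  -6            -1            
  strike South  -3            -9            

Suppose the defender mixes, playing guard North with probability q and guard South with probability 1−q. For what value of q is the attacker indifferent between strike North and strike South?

In a mixed equilibrium the attacker is indifferent between strike North and strike South; this condition fixes q.
  the attacker's expected payoff from strike North: q·(-6) + (1−q)·(-1) = -5q - 1
  the attacker's expected payoff from strike South: q·(-3) + (1−q)·(-9) = 6q - 9
  -5q - 1 = 6q - 9  ⇒  -11q = -8  ⇒  q = 8/11.

q = 8/11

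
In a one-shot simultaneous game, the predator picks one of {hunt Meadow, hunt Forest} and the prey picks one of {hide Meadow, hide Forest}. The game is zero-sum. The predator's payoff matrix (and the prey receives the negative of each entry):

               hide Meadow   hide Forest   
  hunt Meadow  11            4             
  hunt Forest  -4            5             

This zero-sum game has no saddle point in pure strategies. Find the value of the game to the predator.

v = 71/16

The predator's indifference between hunt Meadow and hunt Forest determines the prey's mixing probability q:
  the predator's expected payoff from hunt Meadow: q·11 + (1−q)·4 = 7q + 4
  the predator's expected payoff from hunt Forest: q·(-4) + (1−q)·5 = -9q + 5
  7q + 4 = -9q + 5  ⇒  16q = 1  ⇒  q = 1/16.
The value is the predator's expected payoff against this mix (using hunt Meadow): (1/16)·11 + (15/16)·4 = 71/16.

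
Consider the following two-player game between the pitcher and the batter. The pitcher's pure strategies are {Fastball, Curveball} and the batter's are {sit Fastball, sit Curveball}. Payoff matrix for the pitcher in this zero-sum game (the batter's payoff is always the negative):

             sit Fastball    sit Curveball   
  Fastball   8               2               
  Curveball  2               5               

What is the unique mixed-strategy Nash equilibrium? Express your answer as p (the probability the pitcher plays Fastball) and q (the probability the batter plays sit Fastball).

For the batter to be willing to mix, the batter must be indifferent between sit Fastball and sit Curveball, which pins down the pitcher's mix.
  the batter's expected payoff from sit Fastball: p·(-8) + (1−p)·(-2) = -6p - 2
  the batter's expected payoff from sit Curveball: p·(-2) + (1−p)·(-5) = 3p - 5
  -6p - 2 = 3p - 5  ⇒  -9p = -3  ⇒  p = 1/3.
Set the pitcher's expected payoff from Fastball equal to that from Curveball:
  the pitcher's payoff to Fastball: q·8 + (1−q)·2 = 6q + 2
  the pitcher's payoff to Curveball: q·2 + (1−q)·5 = -3q + 5
  6q + 2 = -3q + 5  ⇒  9q = 3  ⇒  q = 1/3.

p = 1/3, q = 1/3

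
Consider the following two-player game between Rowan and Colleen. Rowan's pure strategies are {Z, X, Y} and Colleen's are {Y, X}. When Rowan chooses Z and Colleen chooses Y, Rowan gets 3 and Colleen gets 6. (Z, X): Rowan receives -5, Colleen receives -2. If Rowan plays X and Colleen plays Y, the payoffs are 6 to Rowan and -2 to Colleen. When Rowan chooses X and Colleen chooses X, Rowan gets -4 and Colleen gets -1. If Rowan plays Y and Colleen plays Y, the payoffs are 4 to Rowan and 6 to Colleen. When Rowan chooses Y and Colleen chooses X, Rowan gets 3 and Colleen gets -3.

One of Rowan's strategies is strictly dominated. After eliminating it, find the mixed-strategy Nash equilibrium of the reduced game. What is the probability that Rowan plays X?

Rowan's strategy Z is strictly dominated by X: 6 > 3 and -4 > -5. Eliminate Z.
Set Colleen's expected payoff from Y equal to that from X:
  Colleen's payoff to Y: p·(-2) + (1−p)·6 = -8p + 6
  Colleen's payoff to X: p·(-1) + (1−p)·(-3) = 2p - 3
  -8p + 6 = 2p - 3  ⇒  -10p = -9  ⇒  p = 9/10.

p = 9/10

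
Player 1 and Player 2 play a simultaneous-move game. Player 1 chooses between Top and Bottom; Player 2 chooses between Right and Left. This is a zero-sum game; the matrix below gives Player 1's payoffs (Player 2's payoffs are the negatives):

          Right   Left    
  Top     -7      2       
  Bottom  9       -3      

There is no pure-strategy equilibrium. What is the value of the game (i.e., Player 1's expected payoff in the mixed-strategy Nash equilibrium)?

v = -1/7

In a mixed equilibrium Player 1 is indifferent between Top and Bottom; this condition fixes q.
  Player 1's payoff from Top: q·(-7) + (1−q)·2 = -9q + 2
  Player 1's payoff from Bottom: q·9 + (1−q)·(-3) = 12q - 3
  -9q + 2 = 12q - 3  ⇒  -21q = -5  ⇒  q = 5/21.
The value is Player 1's expected payoff against this mix (using Top): (5/21)·(-7) + (16/21)·2 = -1/7.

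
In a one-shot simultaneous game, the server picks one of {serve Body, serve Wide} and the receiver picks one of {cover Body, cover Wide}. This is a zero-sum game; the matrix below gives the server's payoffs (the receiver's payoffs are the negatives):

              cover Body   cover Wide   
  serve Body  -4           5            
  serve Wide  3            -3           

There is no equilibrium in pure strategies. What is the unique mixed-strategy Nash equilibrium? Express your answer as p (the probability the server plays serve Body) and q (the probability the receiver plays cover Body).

Set the receiver's expected payoff from cover Body equal to that from cover Wide:
  the receiver's payoff from cover Body: p·4 + (1−p)·(-3) = 7p - 3
  the receiver's payoff from cover Wide: p·(-5) + (1−p)·3 = -8p + 3
  7p - 3 = -8p + 3  ⇒  15p = 6  ⇒  p = 2/5.
The receiver's mix must leave the server indifferent between serve Body and serve Wide.
  the server's payoff from serve Body: q·(-4) + (1−q)·5 = -9q + 5
  the server's payoff from serve Wide: q·3 + (1−q)·(-3) = 6q - 3
  -9q + 5 = 6q - 3  ⇒  -15q = -8  ⇒  q = 8/15.

p = 2/5, q = 8/15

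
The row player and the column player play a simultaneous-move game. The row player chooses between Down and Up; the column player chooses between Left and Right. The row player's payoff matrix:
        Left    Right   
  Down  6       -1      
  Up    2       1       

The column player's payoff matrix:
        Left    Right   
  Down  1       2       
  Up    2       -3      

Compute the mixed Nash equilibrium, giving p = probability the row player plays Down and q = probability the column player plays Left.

For the column player to be willing to mix, the column player must be indifferent between Left and Right, which pins down the row player's mix.
  the column player's payoff to Left: p·1 + (1−p)·2 = -p + 2
  the column player's payoff to Right: p·2 + (1−p)·(-3) = 5p - 3
  -p + 2 = 5p - 3  ⇒  -6p = -5  ⇒  p = 5/6.
The row player's indifference between Down and Up determines the column player's mixing probability q:
  the row player's payoff from Down: q·6 + (1−q)·(-1) = 7q - 1
  the row player's payoff from Up: q·2 + (1−q)·1 = q + 1
  7q - 1 = q + 1  ⇒  6q = 2  ⇒  q = 1/3.

p = 5/6, q = 1/3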